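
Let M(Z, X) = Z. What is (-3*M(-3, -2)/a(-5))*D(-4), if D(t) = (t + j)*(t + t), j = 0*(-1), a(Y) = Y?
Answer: -288/5 ≈ -57.600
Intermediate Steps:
j = 0
D(t) = 2*t² (D(t) = (t + 0)*(t + t) = t*(2*t) = 2*t²)
(-3*M(-3, -2)/a(-5))*D(-4) = (-(-9)/(-5))*(2*(-4)²) = (-(-9)*(-1)/5)*(2*16) = -3*⅗*32 = -9/5*32 = -288/5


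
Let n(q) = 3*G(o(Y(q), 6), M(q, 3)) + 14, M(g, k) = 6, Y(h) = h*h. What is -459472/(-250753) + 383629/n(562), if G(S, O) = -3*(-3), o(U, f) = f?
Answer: 96214960989/10280873 ≈ 9358.6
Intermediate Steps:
Y(h) = h²
G(S, O) = 9
n(q) = 41 (n(q) = 3*9 + 14 = 27 + 14 = 41)
-459472/(-250753) + 383629/n(562) = -459472/(-250753) + 383629/41 = -459472*(-1/250753) + 383629*(1/41) = 459472/250753 + 383629/41 = 96214960989/10280873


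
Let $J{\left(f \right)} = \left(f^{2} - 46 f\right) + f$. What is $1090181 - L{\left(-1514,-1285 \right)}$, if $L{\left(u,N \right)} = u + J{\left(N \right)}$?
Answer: $-617355$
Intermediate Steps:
$J{\left(f \right)} = f^{2} - 45 f$
$L{\left(u,N \right)} = u + N \left(-45 + N\right)$
$1090181 - L{\left(-1514,-1285 \right)} = 1090181 - \left(-1514 - 1285 \left(-45 - 1285\right)\right) = 1090181 - \left(-1514 - -1709050\right) = 1090181 - \left(-1514 + 1709050\right) = 1090181 - 1707536 = -617355$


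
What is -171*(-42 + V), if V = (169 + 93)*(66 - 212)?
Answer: 6548274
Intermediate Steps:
V = -38252 (V = 262*(-146) = -38252)
-171*(-42 + V) = -171*(-42 - 38252) = -171*(-38294) = 6548274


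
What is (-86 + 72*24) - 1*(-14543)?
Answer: 16185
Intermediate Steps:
(-86 + 72*24) - 1*(-14543) = (-86 + 1728) + 14543 = 1642 + 14543 = 16185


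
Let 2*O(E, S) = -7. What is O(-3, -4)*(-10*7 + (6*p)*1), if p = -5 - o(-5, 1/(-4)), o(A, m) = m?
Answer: 1379/4 ≈ 344.75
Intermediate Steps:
O(E, S) = -7/2 (O(E, S) = (½)*(-7) = -7/2)
p = -19/4 (p = -5 - 1/(-4) = -5 - 1*(-¼) = -5 + ¼ = -19/4 ≈ -4.7500)
O(-3, -4)*(-10*7 + (6*p)*1) = -7*(-10*7 + (6*(-19/4))*1)/2 = -7*(-70 - 57/2*1)/2 = -7*(-70 - 57/2)/2 = -7/2*(-197/2) = 1379/4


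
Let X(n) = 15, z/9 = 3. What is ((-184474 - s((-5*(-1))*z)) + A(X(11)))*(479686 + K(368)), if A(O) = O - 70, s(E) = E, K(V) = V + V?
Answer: -88716648208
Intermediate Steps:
z = 27 (z = 9*3 = 27)
K(V) = 2*V
A(O) = -70 + O
((-184474 - s((-5*(-1))*z)) + A(X(11)))*(479686 + K(368)) = ((-184474 - (-5*(-1))*27) + (-70 + 15))*(479686 + 2*368) = ((-184474 - 5*27) - 55)*(479686 + 736) = ((-184474 - 1*135) - 55)*480422 = ((-184474 - 135) - 55)*480422 = (-184609 - 55)*480422 = -184664*480422 = -88716648208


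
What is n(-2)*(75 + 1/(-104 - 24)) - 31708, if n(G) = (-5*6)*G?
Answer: -870671/32 ≈ -27208.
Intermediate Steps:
n(G) = -30*G
n(-2)*(75 + 1/(-104 - 24)) - 31708 = (-30*(-2))*(75 + 1/(-104 - 24)) - 31708 = 60*(75 + 1/(-128)) - 31708 = 60*(75 - 1/128) - 31708 = 60*(9599/128) - 31708 = 143985/32 - 31708 = -870671/32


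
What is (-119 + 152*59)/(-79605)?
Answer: -8849/79605 ≈ -0.11116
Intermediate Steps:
(-119 + 152*59)/(-79605) = (-119 + 8968)*(-1/79605) = 8849*(-1/79605) = -8849/79605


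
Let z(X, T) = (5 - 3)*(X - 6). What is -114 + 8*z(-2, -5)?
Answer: -242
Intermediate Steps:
z(X, T) = -12 + 2*X (z(X, T) = 2*(-6 + X) = -12 + 2*X)
-114 + 8*z(-2, -5) = -114 + 8*(-12 + 2*(-2)) = -114 + 8*(-12 - 4) = -114 + 8*(-16) = -114 - 128 = -242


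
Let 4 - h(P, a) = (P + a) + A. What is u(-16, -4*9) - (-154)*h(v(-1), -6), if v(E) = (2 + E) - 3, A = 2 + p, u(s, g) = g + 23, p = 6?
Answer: 603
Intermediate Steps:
u(s, g) = 23 + g
A = 8 (A = 2 + 6 = 8)
v(E) = -1 + E
h(P, a) = -4 - P - a (h(P, a) = 4 - ((P + a) + 8) = 4 - (8 + P + a) = 4 + (-8 - P - a) = -4 - P - a)
u(-16, -4*9) - (-154)*h(v(-1), -6) = (23 - 4*9) - (-154)*(-4 - (-1 - 1) - 1*(-6)) = (23 - 36) - (-154)*(-4 - 1*(-2) + 6) = -13 - (-154)*(-4 + 2 + 6) = -13 - (-154)*4 = -13 - 1*(-616) = -13 + 616 = 603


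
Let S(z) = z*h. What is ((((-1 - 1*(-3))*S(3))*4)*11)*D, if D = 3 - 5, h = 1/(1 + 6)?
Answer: -528/7 ≈ -75.429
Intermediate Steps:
h = 1/7 ≈ 0.14286
S(z) = z/7 (S(z) = z*(1/7) = z/7)
D = -2
((((-1 - 1*(-3))*S(3))*4)*11)*D = ((((-1 - 1*(-3))*((1/7)*3))*4)*11)*(-2) = ((((-1 + 3)*(3/7))*4)*11)*(-2) = (((2*(3/7))*4)*11)*(-2) = (((6/7)*4)*11)*(-2) = ((24/7)*11)*(-2) = (264/7)*(-2) = -528/7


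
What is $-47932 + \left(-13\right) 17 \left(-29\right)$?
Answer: $-41523$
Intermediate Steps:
$-47932 + \left(-13\right) 17 \left(-29\right) = -47932 - -6409 = -47932 + 6409 = -41523$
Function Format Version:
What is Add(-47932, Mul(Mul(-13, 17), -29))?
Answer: -41523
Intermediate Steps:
Add(-47932, Mul(Mul(-13, 17), -29)) = Add(-47932, Mul(-221, -29)) = Add(-47932, 6409) = -41523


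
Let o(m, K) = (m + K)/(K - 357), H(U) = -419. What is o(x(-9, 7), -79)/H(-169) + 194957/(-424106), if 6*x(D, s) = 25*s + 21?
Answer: -53452762249/116216070756 ≈ -0.45994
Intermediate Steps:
x(D, s) = 7/2 + 25*s/6 (x(D, s) = (25*s + 21)/6 = (21 + 25*s)/6 = 7/2 + 25*s/6)
o(m, K) = (K + m)/(-357 + K)
o(x(-9, 7), -79)/H(-169) + 194957/(-424106) = ((-79 + (7/2 + (25/6)*7))/(-357 - 79))/(-419) + 194957/(-424106) = ((-79 + (7/2 + 175/6))/(-436))*(-1/419) + 194957*(-1/424106) = -(-79 + 98/3)/436*(-1/419) - 194957/424106 = -1/436*(-139/3)*(-1/419) - 194957/424106 = (139/1308)*(-1/419) - 194957/424106 = -139/548052 - 194957/424106 = -53452762249/116216070756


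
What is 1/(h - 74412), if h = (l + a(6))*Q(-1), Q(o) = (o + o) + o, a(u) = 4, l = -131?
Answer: -1/74031 ≈ -1.3508e-5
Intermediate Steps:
Q(o) = 3*o (Q(o) = 2*o + o = 3*o)
h = 381 (h = (-131 + 4)*(3*(-1)) = -127*(-3) = 381)
1/(h - 74412) = 1/(381 - 74412) = 1/(-74031) = -1/74031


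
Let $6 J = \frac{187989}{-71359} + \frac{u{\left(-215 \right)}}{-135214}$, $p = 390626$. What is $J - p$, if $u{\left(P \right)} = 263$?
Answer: $- \frac{22614307922114519}{57892414956} \approx -3.9063 \cdot 10^{5}$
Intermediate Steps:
$J = - \frac{25437512063}{57892414956}$ ($J = \frac{\frac{187989}{-71359} + \frac{263}{-135214}}{6} = \frac{187989 \left(- \frac{1}{71359}\right) + 263 \left(- \frac{1}{135214}\right)}{6} = \frac{- \frac{187989}{71359} - \frac{263}{135214}}{6} = \frac{1}{6} \left(- \frac{25437512063}{9648735826}\right) = - \frac{25437512063}{57892414956} \approx -0.43939$)
$J - p = - \frac{25437512063}{57892414956} - 390626 = - \frac{22614307922114519}{57892414956}$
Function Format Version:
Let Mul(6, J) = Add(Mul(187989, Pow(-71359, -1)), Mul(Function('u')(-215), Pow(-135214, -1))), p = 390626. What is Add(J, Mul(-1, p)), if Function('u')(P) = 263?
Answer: Rational(-22614307922114519, 57892414956) ≈ -3.9063e+5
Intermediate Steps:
J = Rational(-25437512063, 57892414956) (J = Mul(Rational(1, 6), Add(Mul(187989, Pow(-71359, -1)), Mul(263, Pow(-135214, -1)))) = Mul(Rational(1, 6), Add(Mul(187989, Rational(-1, 71359)), Mul(263, Rational(-1, 135214)))) = Mul(Rational(1, 6), Add(Rational(-187989, 71359), Rational(-263, 135214))) = Mul(Rational(1, 6), Rational(-25437512063, 9648735826)) = Rational(-25437512063, 57892414956) ≈ -0.43939)
Add(J, Mul(-1, p)) = Add(Rational(-25437512063, 57892414956), Mul(-1, 390626)) = Add(Rational(-25437512063, 57892414956), -390626) = Rational(-22614307922114519, 57892414956)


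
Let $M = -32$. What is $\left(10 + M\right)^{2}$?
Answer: $484$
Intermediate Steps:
$\left(10 + M\right)^{2} = \left(10 - 32\right)^{2} = \left(-22\right)^{2} = 484$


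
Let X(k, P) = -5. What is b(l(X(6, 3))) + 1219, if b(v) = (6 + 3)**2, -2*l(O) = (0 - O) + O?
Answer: 1300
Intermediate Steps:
l(O) = 0 (l(O) = -((0 - O) + O)/2 = -(-O + O)/2 = -1/2*0 = 0)
b(v) = 81 (b(v) = 9**2 = 81)
b(l(X(6, 3))) + 1219 = 81 + 1219 = 1300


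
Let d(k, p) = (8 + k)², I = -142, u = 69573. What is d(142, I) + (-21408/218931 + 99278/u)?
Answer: 114244397010178/5077228821 ≈ 22501.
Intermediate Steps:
d(142, I) + (-21408/218931 + 99278/u) = (8 + 142)² + (-21408/218931 + 99278/69573) = 150² + (-21408*1/218931 + 99278*(1/69573)) = 22500 + (-7136/72977 + 99278/69573) = 22500 + 6748537678/5077228821 = 114244397010178/5077228821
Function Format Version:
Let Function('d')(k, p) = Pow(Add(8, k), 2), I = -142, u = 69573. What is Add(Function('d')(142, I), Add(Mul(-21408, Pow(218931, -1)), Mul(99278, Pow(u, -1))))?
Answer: Rational(114244397010178, 5077228821) ≈ 22501.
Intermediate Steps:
Add(Function('d')(142, I), Add(Mul(-21408, Pow(218931, -1)), Mul(99278, Pow(u, -1)))) = Add(Pow(Add(8, 142), 2), Add(Mul(-21408, Pow(218931, -1)), Mul(99278, Pow(69573, -1)))) = Add(Pow(150, 2), Add(Mul(-21408, Rational(1, 218931)), Mul(99278, Rational(1, 69573)))) = Add(22500, Add(Rational(-7136, 72977), Rational(99278, 69573))) = Add(22500, Rational(6748537678, 5077228821)) = Rational(114244397010178, 5077228821)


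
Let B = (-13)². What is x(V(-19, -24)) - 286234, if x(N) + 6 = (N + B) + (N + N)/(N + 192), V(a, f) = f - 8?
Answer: -1430517/5 ≈ -2.8610e+5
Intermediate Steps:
B = 169
V(a, f) = -8 + f
x(N) = 163 + N + 2*N/(192 + N) (x(N) = -6 + ((N + 169) + (N + N)/(N + 192)) = -6 + ((169 + N) + (2*N)/(192 + N)) = -6 + ((169 + N) + 2*N/(192 + N)) = -6 + (169 + N + 2*N/(192 + N)) = 163 + N + 2*N/(192 + N))
x(V(-19, -24)) - 286234 = (31296 + (-8 - 24)² + 357*(-8 - 24))/(192 + (-8 - 24)) - 286234 = (31296 + (-32)² + 357*(-32))/(192 - 32) - 286234 = (31296 + 1024 - 11424)/160 - 286234 = (1/160)*20896 - 286234 = 653/5 - 286234 = -1430517/5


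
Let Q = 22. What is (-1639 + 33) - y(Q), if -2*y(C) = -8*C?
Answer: -1694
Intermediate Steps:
y(C) = 4*C (y(C) = -(-4)*C = 4*C)
(-1639 + 33) - y(Q) = (-1639 + 33) - 4*22 = -1606 - 1*88 = -1606 - 88 = -1694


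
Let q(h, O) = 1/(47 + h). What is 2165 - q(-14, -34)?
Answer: 71444/33 ≈ 2165.0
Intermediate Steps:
2165 - q(-14, -34) = 2165 - 1/(47 - 14) = 2165 - 1/33 = 71444/33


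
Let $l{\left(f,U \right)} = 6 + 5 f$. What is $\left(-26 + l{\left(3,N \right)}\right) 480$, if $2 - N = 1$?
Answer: $-2400$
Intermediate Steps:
$N = 1$ ($N = 2 - 1 = 1$)
$\left(-26 + l{\left(3,N \right)}\right) 480 = \left(-26 + \left(6 + 5 \cdot 3\right)\right) 480 = \left(-26 + \left(6 + 15\right)\right) 480 = \left(-26 + 21\right) 480 = \left(-5\right) 480 = -2400$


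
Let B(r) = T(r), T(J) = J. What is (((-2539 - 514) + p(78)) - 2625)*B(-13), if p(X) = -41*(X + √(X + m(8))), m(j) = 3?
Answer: 120185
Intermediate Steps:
B(r) = r
p(X) = -41*X - 41*√(3 + X) (p(X) = -41*(X + √(X + 3)) = -41*(X + √(3 + X)) = -41*X - 41*√(3 + X))
(((-2539 - 514) + p(78)) - 2625)*B(-13) = (((-2539 - 514) + (-41*78 - 41*√(3 + 78))) - 2625)*(-13) = ((-3053 + (-3198 - 41*√81)) - 2625)*(-13) = ((-3053 + (-3198 - 41*9)) - 2625)*(-13) = ((-3053 + (-3198 - 369)) - 2625)*(-13) = ((-3053 - 3567) - 2625)*(-13) = (-6620 - 2625)*(-13) = -9245*(-13) = 120185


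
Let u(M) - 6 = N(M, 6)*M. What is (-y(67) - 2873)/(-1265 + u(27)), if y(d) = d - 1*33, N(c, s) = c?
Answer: 2907/530 ≈ 5.4849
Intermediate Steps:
u(M) = 6 + M**2 (u(M) = 6 + M*M = 6 + M**2)
y(d) = -33 + d (y(d) = d - 33 = -33 + d)
(-y(67) - 2873)/(-1265 + u(27)) = (-(-33 + 67) - 2873)/(-1265 + (6 + 27**2)) = (-1*34 - 2873)/(-1265 + (6 + 729)) = (-34 - 2873)/(-1265 + 735) = -2907/(-530) = -2907*(-1/530) = 2907/530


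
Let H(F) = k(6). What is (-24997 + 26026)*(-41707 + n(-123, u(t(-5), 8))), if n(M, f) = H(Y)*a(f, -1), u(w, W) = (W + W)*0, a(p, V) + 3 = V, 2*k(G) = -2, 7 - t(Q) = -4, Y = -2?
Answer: -42912387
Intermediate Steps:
t(Q) = 11 (t(Q) = 7 - 1*(-4) = 7 + 4 = 11)
k(G) = -1 (k(G) = (1/2)*(-2) = -1)
H(F) = -1
a(p, V) = -3 + V
u(w, W) = 0 (u(w, W) = (2*W)*0 = 0)
n(M, f) = 4 (n(M, f) = -(-3 - 1) = -1*(-4) = 4)
(-24997 + 26026)*(-41707 + n(-123, u(t(-5), 8))) = (-24997 + 26026)*(-41707 + 4) = 1029*(-41703) = -42912387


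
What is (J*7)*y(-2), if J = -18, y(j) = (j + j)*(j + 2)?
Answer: 0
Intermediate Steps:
y(j) = 2*j*(2 + j) (y(j) = (2*j)*(2 + j) = 2*j*(2 + j))
(J*7)*y(-2) = (-18*7)*(2*(-2)*(2 - 2)) = -252*(-2)*0 = -126*0 = 0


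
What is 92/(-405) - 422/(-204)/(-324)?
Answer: -38591/165240 ≈ -0.23355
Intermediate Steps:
92/(-405) - 422/(-204)/(-324) = 92*(-1/405) - 422*(-1/204)*(-1/324) = -92/405 + (211/102)*(-1/324) = -92/405 - 211/33048 = -38591/165240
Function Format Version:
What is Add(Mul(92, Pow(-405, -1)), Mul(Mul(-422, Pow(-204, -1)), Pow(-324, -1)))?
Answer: Rational(-38591, 165240) ≈ -0.23355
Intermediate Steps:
Add(Mul(92, Pow(-405, -1)), Mul(Mul(-422, Pow(-204, -1)), Pow(-324, -1))) = Add(Mul(92, Rational(-1, 405)), Mul(Mul(-422, Rational(-1, 204)), Rational(-1, 324))) = Add(Rational(-92, 405), Mul(Rational(211, 102), Rational(-1, 324))) = Add(Rational(-92, 405), Rational(-211, 33048)) = Rational(-38591, 165240)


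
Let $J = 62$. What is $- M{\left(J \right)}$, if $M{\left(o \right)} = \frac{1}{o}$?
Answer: $- \frac{1}{62} \approx -0.016129$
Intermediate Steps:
$- M{\left(J \right)} = - \frac{1}{62}$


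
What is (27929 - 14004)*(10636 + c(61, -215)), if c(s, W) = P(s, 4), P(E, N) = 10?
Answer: 148245550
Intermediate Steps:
c(s, W) = 10
(27929 - 14004)*(10636 + c(61, -215)) = (27929 - 14004)*(10636 + 10) = 13925*10646 = 148245550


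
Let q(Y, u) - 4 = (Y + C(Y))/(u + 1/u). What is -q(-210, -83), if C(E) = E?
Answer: -6242/689 ≈ -9.0595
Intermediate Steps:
q(Y, u) = 4 + 2*Y/(u + 1/u) (q(Y, u) = 4 + (Y + Y)/(u + 1/u) = 4 + (2*Y)/(u + 1/u) = 4 + 2*Y/(u + 1/u))
-q(-210, -83) = -2*(2 + 2*(-83)² - 210*(-83))/(1 + (-83)²) = -2*(2 + 2*6889 + 17430)/(1 + 6889) = -2*(2 + 13778 + 17430)/6890 = -2*31210/6890 = -1*6242/689 = -6242/689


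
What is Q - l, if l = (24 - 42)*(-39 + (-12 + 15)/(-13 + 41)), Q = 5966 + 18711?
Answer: 335677/14 ≈ 23977.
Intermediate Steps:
Q = 24677
l = 9801/14 (l = -18*(-39 + 3/28) = -18*(-1089/28) = 9801/14 ≈ 700.07)
Q - l = 24677 - 1*9801/14 = 24677 - 9801/14 = 335677/14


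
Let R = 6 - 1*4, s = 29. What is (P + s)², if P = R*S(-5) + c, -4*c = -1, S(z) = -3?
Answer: 8649/16 ≈ 540.56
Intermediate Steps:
c = ¼ (c = -¼*(-1) = ¼ ≈ 0.25000)
R = 2 (R = 6 - 4 = 2)
P = -23/4 (P = 2*(-3) + ¼ = -6 + ¼ = -23/4 ≈ -5.7500)
(P + s)² = (-23/4 + 29)² = (93/4)² = 8649/16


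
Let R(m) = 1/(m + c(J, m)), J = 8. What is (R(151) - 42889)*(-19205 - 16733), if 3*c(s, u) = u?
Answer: 3082689407/2 ≈ 1.5413e+9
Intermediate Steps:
c(s, u) = u/3
R(m) = 3/(4*m) (R(m) = 1/(m + m/3) = 1/(4*m/3) = 3/(4*m))
(R(151) - 42889)*(-19205 - 16733) = ((¾)/151 - 42889)*(-19205 - 16733) = ((¾)*(1/151) - 42889)*(-35938) = (3/604 - 42889)*(-35938) = -25904953/604*(-35938) = 3082689407/2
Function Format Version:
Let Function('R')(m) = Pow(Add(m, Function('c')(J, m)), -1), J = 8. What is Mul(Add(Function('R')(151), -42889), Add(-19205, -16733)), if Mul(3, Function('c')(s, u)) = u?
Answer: Rational(3082689407, 2) ≈ 1.5413e+9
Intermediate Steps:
Function('c')(s, u) = Mul(Rational(1, 3), u)
Function('R')(m) = Mul(Rational(3, 4), Pow(m, -1)) (Function('R')(m) = Pow(Add(m, Mul(Rational(1, 3), m)), -1) = Pow(Mul(Rational(4, 3), m), -1) = Mul(Rational(3, 4), Pow(m, -1)))
Mul(Add(Function('R')(151), -42889), Add(-19205, -16733)) = Mul(Add(Mul(Rational(3, 4), Pow(151, -1)), -42889), Add(-19205, -16733)) = Mul(Add(Mul(Rational(3, 4), Rational(1, 151)), -42889), -35938) = Mul(Add(Rational(3, 604), -42889), -35938) = Mul(Rational(-25904953, 604), -35938) = Rational(3082689407, 2)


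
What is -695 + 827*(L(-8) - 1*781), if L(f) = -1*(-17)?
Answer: -632523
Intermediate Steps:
L(f) = 17
-695 + 827*(L(-8) - 1*781) = -695 + 827*(17 - 1*781) = -695 + 827*(17 - 781) = -695 + 827*(-764) = -695 - 631828 = -632523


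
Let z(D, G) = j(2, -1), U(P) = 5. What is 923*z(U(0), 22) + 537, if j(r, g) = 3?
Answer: 3306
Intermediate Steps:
z(D, G) = 3
923*z(U(0), 22) + 537 = 923*3 + 537 = 2769 + 537 = 3306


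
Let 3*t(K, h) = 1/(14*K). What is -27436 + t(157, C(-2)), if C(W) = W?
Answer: -180912983/6594 ≈ -27436.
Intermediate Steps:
t(K, h) = 1/(42*K) (t(K, h) = 1/(3*((14*K))) = (1/(14*K))/3 = 1/(42*K))
-27436 + t(157, C(-2)) = -27436 + (1/42)/157 = -27436 + (1/42)*(1/157) = -27436 + 1/6594 = -180912983/6594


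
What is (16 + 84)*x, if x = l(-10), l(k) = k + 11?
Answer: 100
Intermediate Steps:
l(k) = 11 + k
x = 1 (x = 11 - 10 = 1)
(16 + 84)*x = (16 + 84)*1 = 100*1 = 100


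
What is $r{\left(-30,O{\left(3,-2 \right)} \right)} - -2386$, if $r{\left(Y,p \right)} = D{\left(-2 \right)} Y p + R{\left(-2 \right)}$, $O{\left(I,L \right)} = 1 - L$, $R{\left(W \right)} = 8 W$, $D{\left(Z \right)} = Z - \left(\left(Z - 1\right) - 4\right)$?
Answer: $1920$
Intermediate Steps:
$D{\left(Z \right)} = 5$ ($D{\left(Z \right)} = Z - \left(\left(-1 + Z\right) - 4\right) = Z - \left(-5 + Z\right) = 5$)
$r{\left(Y,p \right)} = -16 + 5 Y p$ ($r{\left(Y,p \right)} = 5 Y p + 8 \left(-2\right) = 5 Y p - 16 = -16 + 5 Y p$)
$r{\left(-30,O{\left(3,-2 \right)} \right)} - -2386 = \left(-16 + 5 \left(-30\right) \left(1 - -2\right)\right) - -2386 = \left(-16 + 5 \left(-30\right) \left(1 + 2\right)\right) + 2386 = \left(-16 + 5 \left(-30\right) 3\right) + 2386 = \left(-16 - 450\right) + 2386 = -466 + 2386 = 1920$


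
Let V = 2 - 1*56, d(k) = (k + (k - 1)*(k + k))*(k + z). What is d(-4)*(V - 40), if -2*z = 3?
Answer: 18612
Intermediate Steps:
z = -3/2 (z = -1/2*3 = -3/2 ≈ -1.5000)
d(k) = (-3/2 + k)*(k + 2*k*(-1 + k)) (d(k) = (k + (k - 1)*(k + k))*(k - 3/2) = (k + (-1 + k)*(2*k))*(-3/2 + k) = (k + 2*k*(-1 + k))*(-3/2 + k) = (-3/2 + k)*(k + 2*k*(-1 + k)))
V = -54 (V = 2 - 56 = -54)
d(-4)*(V - 40) = ((1/2)*(-4)*(3 - 8*(-4) + 4*(-4)**2))*(-54 - 40) = ((1/2)*(-4)*(3 + 32 + 4*16))*(-94) = ((1/2)*(-4)*(3 + 32 + 64))*(-94) = ((1/2)*(-4)*99)*(-94) = -198*(-94) = 18612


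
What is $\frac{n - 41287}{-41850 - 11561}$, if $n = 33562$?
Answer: $\frac{7725}{53411} \approx 0.14463$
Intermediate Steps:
$\frac{n - 41287}{-41850 - 11561} = \frac{33562 - 41287}{-41850 - 11561} = - \frac{7725}{-53411} = \left(-7725\right) \left(- \frac{1}{53411}\right) = \frac{7725}{53411}$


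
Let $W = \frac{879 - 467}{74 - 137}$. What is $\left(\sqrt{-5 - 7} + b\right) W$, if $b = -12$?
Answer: $\frac{1648}{21} - \frac{824 i \sqrt{3}}{63} \approx 78.476 - 22.654 i$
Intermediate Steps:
$W = - \frac{412}{63}$ ($W = \frac{412}{-63} = 412 \left(- \frac{1}{63}\right) = - \frac{412}{63} \approx -6.5397$)
$\left(\sqrt{-5 - 7} + b\right) W = \left(\sqrt{-5 - 7} - 12\right) \left(- \frac{412}{63}\right) = \left(\sqrt{-12} - 12\right) \left(- \frac{412}{63}\right) = \left(2 i \sqrt{3} - 12\right) \left(- \frac{412}{63}\right) = \left(-12 + 2 i \sqrt{3}\right) \left(- \frac{412}{63}\right) = \frac{1648}{21} - \frac{824 i \sqrt{3}}{63}$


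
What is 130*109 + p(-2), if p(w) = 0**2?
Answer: 14170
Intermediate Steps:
p(w) = 0
130*109 + p(-2) = 130*109 + 0 = 14170 + 0 = 14170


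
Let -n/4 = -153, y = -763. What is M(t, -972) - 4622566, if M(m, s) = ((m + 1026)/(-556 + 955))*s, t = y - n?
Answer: -614688202/133 ≈ -4.6217e+6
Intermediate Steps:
n = 612 (n = -4*(-153) = 612)
t = -1375 (t = -763 - 1*612 = -763 - 612 = -1375)
M(m, s) = s*(18/7 + m/399) (M(m, s) = ((1026 + m)/399)*s = ((1026 + m)*(1/399))*s = (18/7 + m/399)*s = s*(18/7 + m/399))
M(t, -972) - 4622566 = (1/399)*(-972)*(1026 - 1375) - 4622566 = (1/399)*(-972)*(-349) - 4622566 = 113076/133 - 4622566 = -614688202/133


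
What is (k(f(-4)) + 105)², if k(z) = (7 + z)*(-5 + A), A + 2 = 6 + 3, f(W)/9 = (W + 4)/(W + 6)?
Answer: 14161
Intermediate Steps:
f(W) = 9*(4 + W)/(6 + W) (f(W) = 9*((W + 4)/(W + 6)) = 9*((4 + W)/(6 + W)) = 9*(4 + W)/(6 + W))
A = 7 (A = -2 + (6 + 3) = -2 + 9 = 7)
k(z) = 14 + 2*z (k(z) = (7 + z)*(-5 + 7) = (7 + z)*2 = 14 + 2*z)
(k(f(-4)) + 105)² = ((14 + 2*(9*(4 - 4)/(6 - 4))) + 105)² = ((14 + 2*(9*0/2)) + 105)² = ((14 + 2*(9*(½)*0)) + 105)² = ((14 + 2*0) + 105)² = ((14 + 0) + 105)² = (14 + 105)² = 119² = 14161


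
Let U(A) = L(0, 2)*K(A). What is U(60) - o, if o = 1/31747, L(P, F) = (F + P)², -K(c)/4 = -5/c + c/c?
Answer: -1396871/95241 ≈ -14.667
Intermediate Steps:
K(c) = -4 + 20/c (K(c) = -4*(-5/c + c/c) = -4*(-5/c + 1) = -4*(1 - 5/c) = -4 + 20/c)
o = 1/31747 ≈ 3.1499e-5
U(A) = -16 + 80/A (U(A) = (2 + 0)²*(-4 + 20/A) = 2²*(-4 + 20/A) = 4*(-4 + 20/A) = -16 + 80/A)
U(60) - o = (-16 + 80/60) - 1*1/31747 = (-16 + 80*(1/60)) - 1/31747 = (-16 + 4/3) - 1/31747 = -44/3 - 1/31747 = -1396871/95241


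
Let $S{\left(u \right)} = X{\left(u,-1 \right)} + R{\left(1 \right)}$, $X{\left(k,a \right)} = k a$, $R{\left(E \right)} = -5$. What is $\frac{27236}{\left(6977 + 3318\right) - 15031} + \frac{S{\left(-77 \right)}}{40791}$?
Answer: $- \frac{92553557}{16098848} \approx -5.7491$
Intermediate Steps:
$X{\left(k,a \right)} = a k$
$S{\left(u \right)} = -5 - u$ ($S{\left(u \right)} = - u - 5 = -5 - u$)
$\frac{27236}{\left(6977 + 3318\right) - 15031} + \frac{S{\left(-77 \right)}}{40791} = \frac{27236}{\left(6977 + 3318\right) - 15031} + \frac{-5 - -77}{40791} = \frac{27236}{10295 - 15031} + \left(-5 + 77\right) \frac{1}{40791} = \frac{27236}{-4736} + 72 \cdot \frac{1}{40791} = 27236 \left(- \frac{1}{4736}\right) + \frac{24}{13597} = - \frac{6809}{1184} + \frac{24}{13597} = - \frac{92553557}{16098848}$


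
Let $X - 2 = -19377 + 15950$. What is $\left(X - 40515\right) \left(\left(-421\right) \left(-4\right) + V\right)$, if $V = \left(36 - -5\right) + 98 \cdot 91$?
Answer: $-467653420$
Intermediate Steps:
$X = -3425$ ($X = 2 + \left(-19377 + 15950\right) = 2 - 3427 = -3425$)
$V = 8959$ ($V = \left(36 + 5\right) + 8918 = 41 + 8918 = 8959$)
$\left(X - 40515\right) \left(\left(-421\right) \left(-4\right) + V\right) = \left(-3425 - 40515\right) \left(\left(-421\right) \left(-4\right) + 8959\right) = - 43940 \left(1684 + 8959\right) = \left(-43940\right) 10643 = -467653420$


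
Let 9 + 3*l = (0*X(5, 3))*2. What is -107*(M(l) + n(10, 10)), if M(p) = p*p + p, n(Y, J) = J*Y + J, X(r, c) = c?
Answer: -12412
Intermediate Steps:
n(Y, J) = J + J*Y
l = -3 (l = -3 + ((0*3)*2)/3 = -3 + (0*2)/3 = -3 + (1/3)*0 = -3 + 0 = -3)
M(p) = p + p**2 (M(p) = p**2 + p = p + p**2)
-107*(M(l) + n(10, 10)) = -107*(-3*(1 - 3) + 10*(1 + 10)) = -107*(-3*(-2) + 10*11) = -107*(6 + 110) = -107*116 = -12412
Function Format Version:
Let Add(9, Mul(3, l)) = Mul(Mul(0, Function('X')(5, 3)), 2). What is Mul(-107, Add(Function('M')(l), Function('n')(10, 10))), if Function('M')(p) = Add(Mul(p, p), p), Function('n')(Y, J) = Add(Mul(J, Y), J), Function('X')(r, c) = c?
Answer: -12412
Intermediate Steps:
Function('n')(Y, J) = Add(J, Mul(J, Y))
l = -3 (l = Add(-3, Mul(Rational(1, 3), Mul(Mul(0, 3), 2))) = Add(-3, Mul(Rational(1, 3), Mul(0, 2))) = Add(-3, Mul(Rational(1, 3), 0)) = Add(-3, 0) = -3)
Function('M')(p) = Add(p, Pow(p, 2)) (Function('M')(p) = Add(Pow(p, 2), p) = Add(p, Pow(p, 2)))
Mul(-107, Add(Function('M')(l), Function('n')(10, 10))) = Mul(-107, Add(Mul(-3, Add(1, -3)), Mul(10, Add(1, 10)))) = Mul(-107, Add(Mul(-3, -2), Mul(10, 11))) = Mul(-107, Add(6, 110)) = Mul(-107, 116) = -12412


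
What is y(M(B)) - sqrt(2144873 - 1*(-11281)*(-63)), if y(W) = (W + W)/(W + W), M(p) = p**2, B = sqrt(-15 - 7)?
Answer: 1 - sqrt(1434170) ≈ -1196.6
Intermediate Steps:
B = I*sqrt(22) (B = sqrt(-22) = I*sqrt(22) ≈ 4.6904*I)
y(W) = 1 (y(W) = (2*W)/((2*W)) = (2*W)*(1/(2*W)) = 1)
y(M(B)) - sqrt(2144873 - 1*(-11281)*(-63)) = 1 - sqrt(2144873 - 1*(-11281)*(-63)) = 1 - sqrt(2144873 + 11281*(-63)) = 1 - sqrt(2144873 - 710703) = 1 - sqrt(1434170)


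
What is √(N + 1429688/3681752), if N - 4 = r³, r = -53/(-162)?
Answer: 7*√162576526318673338/1341998604 ≈ 2.1032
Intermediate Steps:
r = 53/162 (r = -53*(-1/162) = 53/162 ≈ 0.32716)
N = 17154989/4251528 (N = 4 + (53/162)³ = 4 + 148877/4251528 = 17154989/4251528 ≈ 4.0350)
√(N + 1429688/3681752) = √(17154989/4251528 + 1429688/3681752) = √(17154989/4251528 + 1429688*(1/3681752)) = √(17154989/4251528 + 178711/460219) = √(8654846702999/1956633964632) = 7*√162576526318673338/1341998604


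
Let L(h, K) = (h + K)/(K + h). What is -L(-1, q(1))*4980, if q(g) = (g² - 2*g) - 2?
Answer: -4980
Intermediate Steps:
q(g) = -2 + g² - 2*g
L(h, K) = 1 (L(h, K) = (K + h)/(K + h) = 1)
-L(-1, q(1))*4980 = -4980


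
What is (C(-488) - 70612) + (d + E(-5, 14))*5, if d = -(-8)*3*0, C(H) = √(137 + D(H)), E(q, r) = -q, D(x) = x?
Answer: -70587 + 3*I*√39 ≈ -70587.0 + 18.735*I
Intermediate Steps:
C(H) = √(137 + H)
d = 0 (d = -2*(-12)*0 = 24*0 = 0)
(C(-488) - 70612) + (d + E(-5, 14))*5 = (√(137 - 488) - 70612) + (0 - 1*(-5))*5 = (√(-351) - 70612) + (0 + 5)*5 = (3*I*√39 - 70612) + 5*5 = (-70612 + 3*I*√39) + 25 = -70587 + 3*I*√39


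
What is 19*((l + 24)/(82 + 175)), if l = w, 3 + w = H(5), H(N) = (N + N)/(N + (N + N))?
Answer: 1235/771 ≈ 1.6018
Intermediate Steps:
H(N) = ⅔ (H(N) = (2*N)/(N + 2*N) = (2*N)/((3*N)) = (2*N)*(1/(3*N)) = ⅔)
w = -7/3 (w = -3 + ⅔ = -7/3 ≈ -2.3333)
l = -7/3 ≈ -2.3333
19*((l + 24)/(82 + 175)) = 19*((-7/3 + 24)/(82 + 175)) = 19*((65/3)/257) = 19*((65/3)*(1/257)) = 19*(65/771) = 1235/771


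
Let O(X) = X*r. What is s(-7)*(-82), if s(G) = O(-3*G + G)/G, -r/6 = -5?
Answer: 4920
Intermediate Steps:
r = 30 (r = -6*(-5) = 30)
O(X) = 30*X (O(X) = X*30 = 30*X)
s(G) = -60 (s(G) = (30*(-3*G + G))/G = (30*(-2*G))/G = (-60*G)/G = -60)
s(-7)*(-82) = -60*(-82) = 4920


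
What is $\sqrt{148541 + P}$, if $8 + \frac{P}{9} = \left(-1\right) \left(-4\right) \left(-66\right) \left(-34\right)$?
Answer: $\sqrt{229253} \approx 478.8$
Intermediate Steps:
$P = 80712$ ($P = -72 + 9 \left(-1\right) \left(-4\right) \left(-66\right) \left(-34\right) = -72 + 9 \cdot 4 \left(-66\right) \left(-34\right) = -72 + 9 \left(\left(-264\right) \left(-34\right)\right) = -72 + 9 \cdot 8976 = -72 + 80784 = 80712$)
$\sqrt{148541 + P} = \sqrt{148541 + 80712} = \sqrt{229253}$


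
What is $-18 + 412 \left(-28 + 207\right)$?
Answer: $73730$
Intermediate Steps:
$-18 + 412 \left(-28 + 207\right) = -18 + 412 \cdot 179 = -18 + 73748 = 73730$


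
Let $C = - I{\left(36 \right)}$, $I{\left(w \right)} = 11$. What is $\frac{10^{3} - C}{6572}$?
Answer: $\frac{1011}{6572} \approx 0.15383$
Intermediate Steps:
$C = -11$ ($C = \left(-1\right) 11 = -11$)
$\frac{10^{3} - C}{6572} = \frac{10^{3} - -11}{6572} = \left(1000 + 11\right) \frac{1}{6572} = 1011 \cdot \frac{1}{6572} = \frac{1011}{6572}$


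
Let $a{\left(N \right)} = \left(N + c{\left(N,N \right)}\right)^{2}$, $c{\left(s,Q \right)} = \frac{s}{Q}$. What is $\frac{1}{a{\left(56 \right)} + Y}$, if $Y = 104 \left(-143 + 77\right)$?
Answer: $- \frac{1}{3615} \approx -0.00027663$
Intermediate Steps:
$a{\left(N \right)} = \left(1 + N\right)^{2}$ ($a{\left(N \right)} = \left(N + \frac{N}{N}\right)^{2} = \left(N + 1\right)^{2} = \left(1 + N\right)^{2}$)
$Y = -6864$ ($Y = 104 \left(-66\right) = -6864$)
$\frac{1}{a{\left(56 \right)} + Y} = \frac{1}{\left(1 + 56\right)^{2} - 6864} = \frac{1}{57^{2} - 6864} = \frac{1}{3249 - 6864} = \frac{1}{-3615} = - \frac{1}{3615}$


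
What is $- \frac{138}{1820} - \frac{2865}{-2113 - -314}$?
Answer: $\frac{354717}{233870} \approx 1.5167$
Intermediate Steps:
$- \frac{138}{1820} - \frac{2865}{-2113 - -314} = \left(-138\right) \frac{1}{1820} - \frac{2865}{-2113 + 314} = - \frac{69}{910} - \frac{2865}{-1799} = - \frac{69}{910} - - \frac{2865}{1799} = - \frac{69}{910} + \frac{2865}{1799} = \frac{354717}{233870}$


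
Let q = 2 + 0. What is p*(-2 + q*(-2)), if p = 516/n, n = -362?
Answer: 1548/181 ≈ 8.5525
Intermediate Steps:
q = 2
p = -258/181 (p = 516/(-362) = 516*(-1/362) = -258/181 ≈ -1.4254)
p*(-2 + q*(-2)) = -258*(-2 + 2*(-2))/181 = -258*(-2 - 4)/181 = -258/181*(-6) = 1548/181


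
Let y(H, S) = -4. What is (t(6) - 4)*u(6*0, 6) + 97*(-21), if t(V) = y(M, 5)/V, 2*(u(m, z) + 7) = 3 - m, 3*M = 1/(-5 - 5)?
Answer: -6034/3 ≈ -2011.3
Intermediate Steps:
M = -1/30 (M = 1/(3*(-5 - 5)) = (1/3)/(-10) = (1/3)*(-1/10) = -1/30 ≈ -0.033333)
u(m, z) = -11/2 - m/2 (u(m, z) = -7 + (3 - m)/2 = -7 + (3/2 - m/2) = -11/2 - m/2)
t(V) = -4/V
(t(6) - 4)*u(6*0, 6) + 97*(-21) = (-4/6 - 4)*(-11/2 - 3*0) + 97*(-21) = (-4*1/6 - 4)*(-11/2 - 1/2*0) - 2037 = (-2/3 - 4)*(-11/2 + 0) - 2037 = -14/3*(-11/2) - 2037 = 77/3 - 2037 = -6034/3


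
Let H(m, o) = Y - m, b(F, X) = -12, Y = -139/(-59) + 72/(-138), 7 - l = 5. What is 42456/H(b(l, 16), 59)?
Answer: 57612792/18773 ≈ 3068.9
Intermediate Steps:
l = 2 (l = 7 - 1*5 = 7 - 5 = 2)
Y = 2489/1357 (Y = -139*(-1/59) + 72*(-1/138) = 139/59 - 12/23 = 2489/1357 ≈ 1.8342)
H(m, o) = 2489/1357 - m
42456/H(b(l, 16), 59) = 42456/(2489/1357 - 1*(-12)) = 42456/(2489/1357 + 12) = 42456/(18773/1357) = 42456*(1357/18773) = 57612792/18773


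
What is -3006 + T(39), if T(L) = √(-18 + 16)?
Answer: -3006 + I*√2 ≈ -3006.0 + 1.4142*I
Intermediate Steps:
T(L) = I*√2 (T(L) = √(-2) = I*√2)
-3006 + T(39) = -3006 + I*√2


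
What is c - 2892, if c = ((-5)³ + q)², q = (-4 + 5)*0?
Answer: 12733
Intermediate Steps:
q = 0 (q = 1*0 = 0)
c = 15625 (c = ((-5)³ + 0)² = (-125 + 0)² = (-125)² = 15625)
c - 2892 = 15625 - 2892 = 12733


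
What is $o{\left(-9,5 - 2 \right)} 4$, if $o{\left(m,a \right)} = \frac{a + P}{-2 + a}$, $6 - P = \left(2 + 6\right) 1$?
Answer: $4$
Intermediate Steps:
$P = -2$ ($P = 6 - \left(2 + 6\right) 1 = 6 - 8 \cdot 1 = 6 - 8 = -2$)
$o{\left(m,a \right)} = 1$ ($o{\left(m,a \right)} = \frac{a - 2}{-2 + a} = \frac{-2 + a}{-2 + a} = 1$)
$o{\left(-9,5 - 2 \right)} 4 = 1 \cdot 4 = 4$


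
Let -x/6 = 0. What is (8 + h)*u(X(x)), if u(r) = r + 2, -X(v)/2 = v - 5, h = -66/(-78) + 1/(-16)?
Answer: 5481/52 ≈ 105.40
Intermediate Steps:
x = 0 (x = -6*0 = 0)
h = 163/208 (h = -66*(-1/78) + 1*(-1/16) = 11/13 - 1/16 = 163/208 ≈ 0.78365)
X(v) = 10 - 2*v (X(v) = -2*(v - 5) = -2*(-5 + v) = 10 - 2*v)
u(r) = 2 + r
(8 + h)*u(X(x)) = (8 + 163/208)*(2 + (10 - 2*0)) = 1827*(2 + (10 + 0))/208 = 1827*(2 + 10)/208 = (1827/208)*12 = 5481/52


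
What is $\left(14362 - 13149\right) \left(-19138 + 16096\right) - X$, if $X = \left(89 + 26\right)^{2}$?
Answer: $-3703171$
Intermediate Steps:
$X = 13225$ ($X = 115^{2} = 13225$)
$\left(14362 - 13149\right) \left(-19138 + 16096\right) - X = \left(14362 - 13149\right) \left(-19138 + 16096\right) - 13225 = 1213 \left(-3042\right) - 13225 = -3689946 - 13225 = -3703171$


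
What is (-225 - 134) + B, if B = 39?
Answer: -320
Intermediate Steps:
(-225 - 134) + B = (-225 - 134) + 39 = -359 + 39 = -320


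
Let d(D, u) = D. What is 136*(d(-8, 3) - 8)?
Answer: -2176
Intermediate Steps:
136*(d(-8, 3) - 8) = 136*(-8 - 8) = 136*(-16) = -2176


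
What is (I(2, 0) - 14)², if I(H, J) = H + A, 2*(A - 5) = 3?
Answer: 121/4 ≈ 30.250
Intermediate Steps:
A = 13/2 (A = 5 + (½)*3 = 5 + 3/2 = 13/2 ≈ 6.5000)
I(H, J) = 13/2 + H (I(H, J) = H + 13/2 = 13/2 + H)
(I(2, 0) - 14)² = ((13/2 + 2) - 14)² = (17/2 - 14)² = (-11/2)² = 121/4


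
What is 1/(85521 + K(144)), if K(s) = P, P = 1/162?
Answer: 162/13854403 ≈ 1.1693e-5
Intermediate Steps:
P = 1/162 ≈ 0.0061728
K(s) = 1/162
1/(85521 + K(144)) = 1/(85521 + 1/162) = 1/(13854403/162) = 162/13854403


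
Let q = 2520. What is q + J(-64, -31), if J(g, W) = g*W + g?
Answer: 4440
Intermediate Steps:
J(g, W) = g + W*g (J(g, W) = W*g + g = g + W*g)
q + J(-64, -31) = 2520 - 64*(1 - 31) = 2520 - 64*(-30) = 2520 + 1920 = 4440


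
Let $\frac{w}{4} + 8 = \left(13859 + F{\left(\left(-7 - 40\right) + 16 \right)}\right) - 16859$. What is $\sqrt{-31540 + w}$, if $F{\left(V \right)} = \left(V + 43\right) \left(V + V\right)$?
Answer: $6 i \sqrt{1293} \approx 215.75 i$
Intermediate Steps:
$F{\left(V \right)} = 2 V \left(43 + V\right)$ ($F{\left(V \right)} = \left(43 + V\right) 2 V = 2 V \left(43 + V\right)$)
$w = -15008$ ($w = -32 + 4 \left(\left(13859 + 2 \left(\left(-7 - 40\right) + 16\right) \left(43 + \left(\left(-7 - 40\right) + 16\right)\right)\right) - 16859\right) = -32 + 4 \left(\left(13859 + 2 \left(-47 + 16\right) \left(43 + \left(-47 + 16\right)\right)\right) - 16859\right) = -32 + 4 \left(\left(13859 + 2 \left(-31\right) \left(43 - 31\right)\right) - 16859\right) = -32 + 4 \left(\left(13859 + 2 \left(-31\right) 12\right) - 16859\right) = -32 + 4 \left(\left(13859 - 744\right) - 16859\right) = -32 + 4 \left(13115 - 16859\right) = -32 + 4 \left(-3744\right) = -32 - 14976 = -15008$)
$\sqrt{-31540 + w} = \sqrt{-31540 - 15008} = \sqrt{-46548} = 6 i \sqrt{1293}$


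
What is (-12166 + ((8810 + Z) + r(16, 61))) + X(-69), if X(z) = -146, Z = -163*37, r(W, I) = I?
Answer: -9472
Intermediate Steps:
Z = -6031
(-12166 + ((8810 + Z) + r(16, 61))) + X(-69) = (-12166 + ((8810 - 6031) + 61)) - 146 = (-12166 + (2779 + 61)) - 146 = (-12166 + 2840) - 146 = -9326 - 146 = -9472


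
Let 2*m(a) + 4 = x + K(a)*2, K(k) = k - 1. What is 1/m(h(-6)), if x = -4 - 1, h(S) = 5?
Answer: -2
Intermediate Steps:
x = -5
K(k) = -1 + k
m(a) = -11/2 + a (m(a) = -2 + (-5 + (-1 + a)*2)/2 = -2 + (-5 + (-2 + 2*a))/2 = -2 + (-7 + 2*a)/2 = -2 + (-7/2 + a) = -11/2 + a)
1/m(h(-6)) = 1/(-11/2 + 5) = 1/(-½) = -2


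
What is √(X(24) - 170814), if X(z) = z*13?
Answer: I*√170502 ≈ 412.92*I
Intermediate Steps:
X(z) = 13*z
√(X(24) - 170814) = √(13*24 - 170814) = √(312 - 170814) = √(-170502) = I*√170502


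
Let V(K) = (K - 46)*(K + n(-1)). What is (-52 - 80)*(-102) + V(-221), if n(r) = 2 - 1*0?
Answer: 71937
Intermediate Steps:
n(r) = 2 (n(r) = 2 + 0 = 2)
V(K) = (-46 + K)*(2 + K) (V(K) = (K - 46)*(K + 2) = (-46 + K)*(2 + K))
(-52 - 80)*(-102) + V(-221) = (-52 - 80)*(-102) + (-92 + (-221)**2 - 44*(-221)) = -132*(-102) + (-92 + 48841 + 9724) = 13464 + 58473 = 71937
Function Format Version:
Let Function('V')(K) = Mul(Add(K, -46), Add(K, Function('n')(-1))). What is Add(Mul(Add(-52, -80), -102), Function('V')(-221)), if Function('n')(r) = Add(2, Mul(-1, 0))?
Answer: 71937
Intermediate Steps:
Function('n')(r) = 2 (Function('n')(r) = Add(2, 0) = 2)
Function('V')(K) = Mul(Add(-46, K), Add(2, K)) (Function('V')(K) = Mul(Add(K, -46), Add(K, 2)) = Mul(Add(-46, K), Add(2, K)))
Add(Mul(Add(-52, -80), -102), Function('V')(-221)) = Add(Mul(Add(-52, -80), -102), Add(-92, Pow(-221, 2), Mul(-44, -221))) = Add(Mul(-132, -102), Add(-92, 48841, 9724)) = Add(13464, 58473) = 71937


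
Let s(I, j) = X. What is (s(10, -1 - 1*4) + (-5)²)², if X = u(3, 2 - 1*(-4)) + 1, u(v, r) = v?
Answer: 841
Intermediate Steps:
X = 4 (X = 3 + 1 = 4)
s(I, j) = 4
(s(10, -1 - 1*4) + (-5)²)² = (4 + (-5)²)² = (4 + 25)² = 29² = 841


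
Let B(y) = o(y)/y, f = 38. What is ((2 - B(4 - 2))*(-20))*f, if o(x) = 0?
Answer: -1520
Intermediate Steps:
B(y) = 0 (B(y) = 0/y = 0)
((2 - B(4 - 2))*(-20))*f = ((2 - 1*0)*(-20))*38 = ((2 + 0)*(-20))*38 = (2*(-20))*38 = -40*38 = -1520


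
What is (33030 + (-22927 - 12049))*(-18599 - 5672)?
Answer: 47231366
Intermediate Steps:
(33030 + (-22927 - 12049))*(-18599 - 5672) = (33030 - 34976)*(-24271) = -1946*(-24271) = 47231366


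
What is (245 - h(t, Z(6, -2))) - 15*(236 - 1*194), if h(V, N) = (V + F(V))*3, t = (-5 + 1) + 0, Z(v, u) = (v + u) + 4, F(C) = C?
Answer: -361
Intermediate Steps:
Z(v, u) = 4 + u + v (Z(v, u) = (u + v) + 4 = 4 + u + v)
t = -4 (t = -4 + 0 = -4)
h(V, N) = 6*V (h(V, N) = (V + V)*3 = (2*V)*3 = 6*V)
(245 - h(t, Z(6, -2))) - 15*(236 - 1*194) = (245 - 6*(-4)) - 15*(236 - 1*194) = (245 - 1*(-24)) - 15*(236 - 194) = (245 + 24) - 15*42 = 269 - 630 = -361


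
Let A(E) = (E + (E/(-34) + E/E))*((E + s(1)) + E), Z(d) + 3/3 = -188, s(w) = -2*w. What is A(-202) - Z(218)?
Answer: 1349509/17 ≈ 79383.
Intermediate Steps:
Z(d) = -189 (Z(d) = -1 - 188 = -189)
A(E) = (1 + 33*E/34)*(-2 + 2*E) (A(E) = (E + (E/(-34) + E/E))*((E - 2*1) + E) = (E + (E*(-1/34) + 1))*((E - 2) + E) = (E + (-E/34 + 1))*((-2 + E) + E) = (E + (1 - E/34))*(-2 + 2*E) = (1 + 33*E/34)*(-2 + 2*E))
A(-202) - Z(218) = (-2 + (1/17)*(-202) + (33/17)*(-202)**2) - 1*(-189) = (-2 - 202/17 + (33/17)*40804) + 189 = (-2 - 202/17 + 1346532/17) + 189 = 1346296/17 + 189 = 1349509/17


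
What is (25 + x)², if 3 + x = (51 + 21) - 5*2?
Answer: 7056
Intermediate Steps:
x = 59 (x = -3 + ((51 + 21) - 5*2) = -3 + (72 - 10) = -3 + 62 = 59)
(25 + x)² = (25 + 59)² = 84² = 7056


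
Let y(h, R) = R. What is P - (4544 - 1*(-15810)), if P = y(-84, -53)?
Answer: -20407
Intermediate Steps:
P = -53
P - (4544 - 1*(-15810)) = -53 - (4544 - 1*(-15810)) = -53 - (4544 + 15810) = -53 - 1*20354 = -53 - 20354 = -20407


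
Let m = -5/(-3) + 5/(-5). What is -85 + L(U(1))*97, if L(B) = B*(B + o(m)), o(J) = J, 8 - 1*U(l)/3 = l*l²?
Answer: 44050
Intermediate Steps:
m = ⅔ (m = -5*(-⅓) + 5*(-⅕) = 5/3 - 1 = ⅔ ≈ 0.66667)
U(l) = 24 - 3*l³ (U(l) = 24 - 3*l*l² = 24 - 3*l³)
L(B) = B*(⅔ + B) (L(B) = B*(B + ⅔) = B*(⅔ + B))
-85 + L(U(1))*97 = -85 + ((24 - 3*1³)*(2 + 3*(24 - 3*1³))/3)*97 = -85 + ((24 - 3*1)*(2 + 3*(24 - 3*1))/3)*97 = -85 + ((24 - 3)*(2 + 3*(24 - 3))/3)*97 = -85 + ((⅓)*21*(2 + 3*21))*97 = -85 + ((⅓)*21*(2 + 63))*97 = -85 + ((⅓)*21*65)*97 = -85 + 455*97 = -85 + 44135 = 44050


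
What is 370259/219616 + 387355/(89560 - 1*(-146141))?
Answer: 172339772239/51763710816 ≈ 3.3294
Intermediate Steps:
370259/219616 + 387355/(89560 - 1*(-146141)) = 370259*(1/219616) + 387355/(89560 + 146141) = 370259/219616 + 387355/235701 = 172339772239/51763710816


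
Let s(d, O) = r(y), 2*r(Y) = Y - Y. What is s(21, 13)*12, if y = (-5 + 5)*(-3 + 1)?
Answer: 0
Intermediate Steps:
y = 0 (y = 0*(-2) = 0)
r(Y) = 0 (r(Y) = (Y - Y)/2 = (½)*0 = 0)
s(d, O) = 0
s(21, 13)*12 = 0*12 = 0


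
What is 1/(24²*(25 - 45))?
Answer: -1/11520 ≈ -8.6806e-5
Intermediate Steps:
1/(24²*(25 - 45)) = 1/(576*(-20)) = 1/(-11520) = -1/11520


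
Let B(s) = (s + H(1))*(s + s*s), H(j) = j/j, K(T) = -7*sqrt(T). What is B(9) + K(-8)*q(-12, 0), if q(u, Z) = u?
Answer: 900 + 168*I*sqrt(2) ≈ 900.0 + 237.59*I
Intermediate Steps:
H(j) = 1
B(s) = (1 + s)*(s + s**2) (B(s) = (s + 1)*(s + s*s) = (1 + s)*(s + s**2))
B(9) + K(-8)*q(-12, 0) = 9*(1 + 9**2 + 2*9) - 14*I*sqrt(2)*(-12) = 9*(1 + 81 + 18) - 14*I*sqrt(2)*(-12) = 9*100 - 14*I*sqrt(2)*(-12) = 900 + 168*I*sqrt(2)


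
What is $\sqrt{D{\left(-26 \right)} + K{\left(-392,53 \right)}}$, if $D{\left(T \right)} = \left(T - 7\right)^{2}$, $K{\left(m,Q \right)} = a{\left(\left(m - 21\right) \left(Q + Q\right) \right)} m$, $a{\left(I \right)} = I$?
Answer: $\sqrt{17162065} \approx 4142.7$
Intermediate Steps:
$K{\left(m,Q \right)} = 2 Q m \left(-21 + m\right)$ ($K{\left(m,Q \right)} = \left(m - 21\right) \left(Q + Q\right) m = \left(-21 + m\right) 2 Q m = 2 Q \left(-21 + m\right) m = 2 Q m \left(-21 + m\right)$)
$D{\left(T \right)} = \left(-7 + T\right)^{2}$
$\sqrt{D{\left(-26 \right)} + K{\left(-392,53 \right)}} = \sqrt{\left(-7 - 26\right)^{2} + 2 \cdot 53 \left(-392\right) \left(-21 - 392\right)} = \sqrt{\left(-33\right)^{2} + 2 \cdot 53 \left(-392\right) \left(-413\right)} = \sqrt{1089 + 17160976} = \sqrt{17162065}$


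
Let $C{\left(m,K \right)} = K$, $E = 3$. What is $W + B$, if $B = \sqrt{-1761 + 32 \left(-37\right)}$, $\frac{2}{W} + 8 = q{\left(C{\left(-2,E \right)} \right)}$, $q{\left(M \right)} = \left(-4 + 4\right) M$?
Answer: $- \frac{1}{4} + i \sqrt{2945} \approx -0.25 + 54.268 i$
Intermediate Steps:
$q{\left(M \right)} = 0$ ($q{\left(M \right)} = 0 M = 0$)
$W = - \frac{1}{4}$ ($W = \frac{2}{-8 + 0} = \frac{2}{-8} = 2 \left(- \frac{1}{8}\right) = - \frac{1}{4} \approx -0.25$)
$B = i \sqrt{2945}$ ($B = \sqrt{-1761 - 1184} = \sqrt{-2945} = i \sqrt{2945} \approx 54.268 i$)
$W + B = - \frac{1}{4} + i \sqrt{2945}$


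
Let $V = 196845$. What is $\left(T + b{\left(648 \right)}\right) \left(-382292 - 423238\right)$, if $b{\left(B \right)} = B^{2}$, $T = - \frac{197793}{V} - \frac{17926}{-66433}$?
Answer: $- \frac{26807436097838104362}{79254569} \approx -3.3824 \cdot 10^{11}$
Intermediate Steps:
$T = - \frac{3203779633}{4359001295}$ ($T = - \frac{197793}{196845} - \frac{17926}{-66433} = \left(-197793\right) \frac{1}{196845} - - \frac{17926}{66433} = - \frac{65931}{65615} + \frac{17926}{66433} = - \frac{3203779633}{4359001295} \approx -0.73498$)
$\left(T + b{\left(648 \right)}\right) \left(-382292 - 423238\right) = \left(- \frac{3203779633}{4359001295} + 648^{2}\right) \left(-382292 - 423238\right) = \left(- \frac{3203779633}{4359001295} + 419904\right) \left(-805530\right) = \frac{1830358875996047}{4359001295} \left(-805530\right) = - \frac{26807436097838104362}{79254569}$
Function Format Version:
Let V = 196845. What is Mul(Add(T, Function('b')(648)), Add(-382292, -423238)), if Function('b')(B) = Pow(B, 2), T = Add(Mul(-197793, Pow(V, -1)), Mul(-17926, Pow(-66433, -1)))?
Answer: Rational(-26807436097838104362, 79254569) ≈ -3.3824e+11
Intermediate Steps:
T = Rational(-3203779633, 4359001295) (T = Add(Mul(-197793, Pow(196845, -1)), Mul(-17926, Pow(-66433, -1))) = Add(Mul(-197793, Rational(1, 196845)), Mul(-17926, Rational(-1, 66433))) = Add(Rational(-65931, 65615), Rational(17926, 66433)) = Rational(-3203779633, 4359001295) ≈ -0.73498)
Mul(Add(T, Function('b')(648)), Add(-382292, -423238)) = Mul(Add(Rational(-3203779633, 4359001295), Pow(648, 2)), Add(-382292, -423238)) = Mul(Add(Rational(-3203779633, 4359001295), 419904), -805530) = Mul(Rational(1830358875996047, 4359001295), -805530) = Rational(-26807436097838104362, 79254569)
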